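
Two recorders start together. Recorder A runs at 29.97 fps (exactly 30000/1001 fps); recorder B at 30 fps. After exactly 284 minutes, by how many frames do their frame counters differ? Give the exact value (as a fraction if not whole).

511200/1001 frames

284 min = 17040 s.
A emits 30000/1001 × 17040 = 511200000/1001 frames; B emits 30 × 17040 = 511200.
Difference = 511200/1001 frames (≈ 510.6893); B is ahead of A.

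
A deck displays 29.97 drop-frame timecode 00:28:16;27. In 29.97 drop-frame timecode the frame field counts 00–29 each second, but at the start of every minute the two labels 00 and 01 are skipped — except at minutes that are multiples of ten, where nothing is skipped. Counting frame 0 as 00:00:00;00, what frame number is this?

As if non-drop at 30 labels/s: (0 × 3600 + 28 × 60 + 16) × 30 + 27 = 50907.
Minute boundaries passed: 28; those not divisible by 10: 28 − 2 = 26; dropped labels = 2 × 26 = 52.
Actual frame index = 50907 − 52 = 50855.

50855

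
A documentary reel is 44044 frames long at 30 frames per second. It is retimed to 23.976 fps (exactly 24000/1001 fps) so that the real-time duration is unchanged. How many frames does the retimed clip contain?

Target frames = source frames × (target rate / source rate) = 44044 × (24000/1001)/(30) = 44044 × 800/1001 = 35200.

35200 frames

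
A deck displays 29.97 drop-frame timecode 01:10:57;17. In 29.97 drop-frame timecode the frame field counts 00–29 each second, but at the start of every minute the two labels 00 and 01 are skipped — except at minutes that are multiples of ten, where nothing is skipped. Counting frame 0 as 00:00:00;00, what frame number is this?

127601

As if non-drop at 30 labels/s: (1 × 3600 + 10 × 60 + 57) × 30 + 17 = 127727.
Minute boundaries passed: 70; those not divisible by 10: 70 − 7 = 63; dropped labels = 2 × 63 = 126.
Actual frame index = 127727 − 126 = 127601.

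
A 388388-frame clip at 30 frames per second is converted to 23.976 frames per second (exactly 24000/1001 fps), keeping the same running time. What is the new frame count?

310400 frames

Target frames = source frames × (target rate / source rate) = 388388 × (24000/1001)/(30) = 388388 × 800/1001 = 310400.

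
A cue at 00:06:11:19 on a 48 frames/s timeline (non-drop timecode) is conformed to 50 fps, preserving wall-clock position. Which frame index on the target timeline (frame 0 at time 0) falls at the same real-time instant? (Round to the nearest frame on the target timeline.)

Source frame index: (0×3600 + 6×60 + 11) × 48 + 19 = 17827.
Real time: 17827 / (48) = 17827/48 s.
Target frame: (17827/48) × (50) = 445675/24 ≈ 18569.792 → 18570.

frame 18570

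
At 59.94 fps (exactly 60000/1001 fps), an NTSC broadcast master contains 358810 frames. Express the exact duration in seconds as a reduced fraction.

35916881/6000 seconds

Running time = 358810 ÷ (60000/1001) = 358810 × 1001/60000 = 35916881/6000 s.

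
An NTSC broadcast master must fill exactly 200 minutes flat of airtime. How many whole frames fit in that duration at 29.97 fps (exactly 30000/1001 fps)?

200 min = 12000 s.
Frames = 12000 × 30000/1001 = 360000000/1001 ≈ 359640.3596.
Complete frames: 359640.

359640 frames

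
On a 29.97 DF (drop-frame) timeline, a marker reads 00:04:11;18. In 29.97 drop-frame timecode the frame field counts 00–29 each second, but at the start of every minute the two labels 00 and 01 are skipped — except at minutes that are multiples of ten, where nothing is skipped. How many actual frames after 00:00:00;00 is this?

7540

As if non-drop at 30 labels/s: (0 × 3600 + 4 × 60 + 11) × 30 + 18 = 7548.
Minute boundaries passed: 4; those not divisible by 10: 4 − 0 = 4; dropped labels = 2 × 4 = 8.
Actual frame index = 7548 − 8 = 7540.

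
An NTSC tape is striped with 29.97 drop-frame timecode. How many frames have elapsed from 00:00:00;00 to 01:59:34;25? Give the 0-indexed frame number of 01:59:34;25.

215029

Complete 10-minute blocks: 11, each 17982 frames → 197802.
Remaining 9 whole minutes in the current block: 1800 + 8 × 1798 = 16184 frames.
Within the current minute: 34 × 30 + 25 − 2 = 1043 (labels ;00/;01 skipped at this minute). Total = 197802 + 16184 + 1043 = 215029.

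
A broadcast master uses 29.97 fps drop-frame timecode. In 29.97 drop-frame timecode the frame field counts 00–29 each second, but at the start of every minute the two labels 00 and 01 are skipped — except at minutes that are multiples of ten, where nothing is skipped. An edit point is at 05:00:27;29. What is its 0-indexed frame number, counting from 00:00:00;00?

Complete 10-minute blocks: 30, each 17982 frames → 539460.
Remaining 0 whole minutes in the current block: 0 frames.
Within the current minute: 27 × 30 + 29 = 839. Total = 539460 + 0 + 839 = 540299.

540299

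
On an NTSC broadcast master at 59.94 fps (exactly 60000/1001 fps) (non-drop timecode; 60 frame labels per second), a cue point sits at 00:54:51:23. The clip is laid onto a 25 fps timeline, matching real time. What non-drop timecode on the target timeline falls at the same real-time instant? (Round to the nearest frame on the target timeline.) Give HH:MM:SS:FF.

00:54:54:17

Source frame index: (0×3600 + 54×60 + 51) × 60 + 23 = 197483.
Real time: 197483 / (60000/1001) = 197680483/60000 s.
Target frame: (197680483/60000) × (25) = 197680483/2400 ≈ 82366.868 → 82367.
At 25 labels/s: frame 82367 → 00:54:54:17.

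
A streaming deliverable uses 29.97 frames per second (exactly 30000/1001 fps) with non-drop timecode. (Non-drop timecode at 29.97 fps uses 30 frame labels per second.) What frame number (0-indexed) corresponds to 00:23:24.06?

Total seconds to the label: (0 × 3600 + 23 × 60 + 24) = 1404.
Frame index = 1404 × 30 + 6 = 42126.

frame 42126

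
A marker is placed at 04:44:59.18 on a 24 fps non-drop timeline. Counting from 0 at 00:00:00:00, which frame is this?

Total seconds to the label: (4 × 3600 + 44 × 60 + 59) = 17099.
Frame index = 17099 × 24 + 18 = 410394.

410394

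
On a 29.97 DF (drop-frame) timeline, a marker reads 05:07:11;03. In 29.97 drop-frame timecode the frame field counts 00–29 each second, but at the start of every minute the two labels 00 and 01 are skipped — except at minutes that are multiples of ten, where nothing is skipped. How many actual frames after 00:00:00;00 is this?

552379

Complete 10-minute blocks: 30, each 17982 frames → 539460.
Remaining 7 whole minutes in the current block: 1800 + 6 × 1798 = 12588 frames.
Within the current minute: 11 × 30 + 3 − 2 = 331 (labels ;00/;01 skipped at this minute). Total = 539460 + 12588 + 331 = 552379.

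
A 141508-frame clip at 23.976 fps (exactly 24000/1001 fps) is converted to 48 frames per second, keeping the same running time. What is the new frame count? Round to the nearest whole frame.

Frames at target rate = 141508 × (48) / (24000/1001) = 35412377/125 ≈ 283299.016.
Nearest whole frame: 283299.

283299 frames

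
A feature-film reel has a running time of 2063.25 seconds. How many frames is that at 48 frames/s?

Frames = 2063.25 × 48 = 99036.

99036 frames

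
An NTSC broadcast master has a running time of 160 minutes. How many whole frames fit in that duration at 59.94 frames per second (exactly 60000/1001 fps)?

160 min = 9600 s.
Frames = 9600 × 60000/1001 = 576000000/1001 ≈ 575424.5754.
Complete frames: 575424.

575424 frames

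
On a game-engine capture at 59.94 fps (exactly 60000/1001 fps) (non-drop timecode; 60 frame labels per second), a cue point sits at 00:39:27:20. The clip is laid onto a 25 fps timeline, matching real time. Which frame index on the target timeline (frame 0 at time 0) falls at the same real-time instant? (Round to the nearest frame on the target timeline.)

frame 59243

Source frame index: (0×3600 + 39×60 + 27) × 60 + 20 = 142040.
Real time: 142040 / (60000/1001) = 3554551/1500 s.
Target frame: (3554551/1500) × (25) = 3554551/60 ≈ 59242.517 → 59243.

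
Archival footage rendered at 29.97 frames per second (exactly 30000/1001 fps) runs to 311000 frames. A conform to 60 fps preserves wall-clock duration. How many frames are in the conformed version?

Target frames = source frames × (target rate / source rate) = 311000 × (60)/(30000/1001) = 311000 × 1001/500 = 622622.

622622 frames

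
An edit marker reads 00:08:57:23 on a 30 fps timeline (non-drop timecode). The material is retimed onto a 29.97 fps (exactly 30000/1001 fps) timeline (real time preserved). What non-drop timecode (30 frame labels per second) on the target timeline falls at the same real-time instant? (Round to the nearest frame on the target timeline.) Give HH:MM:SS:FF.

Source frame index: (0×3600 + 8×60 + 57) × 30 + 23 = 16133.
Real time: 16133 / (30) = 16133/30 s.
Target frame: (16133/30) × (30000/1001) = 1241000/77 ≈ 16116.883 → 16117.
At 30 labels/s: frame 16117 → 00:08:57:07.

00:08:57:07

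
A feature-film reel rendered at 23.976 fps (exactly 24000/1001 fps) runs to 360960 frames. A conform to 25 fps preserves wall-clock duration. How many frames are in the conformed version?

Target frames = source frames × (target rate / source rate) = 360960 × (25)/(24000/1001) = 360960 × 1001/960 = 376376.

376376 frames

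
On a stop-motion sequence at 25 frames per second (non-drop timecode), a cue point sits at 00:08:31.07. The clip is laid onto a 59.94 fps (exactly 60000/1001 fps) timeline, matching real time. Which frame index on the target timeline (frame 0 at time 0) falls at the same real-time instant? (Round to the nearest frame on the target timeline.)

Source frame index: (0×3600 + 8×60 + 31) × 25 + 7 = 12782.
Real time: 12782 / (25) = 12782/25 s.
Target frame: (12782/25) × (60000/1001) = 398400/13 ≈ 30646.154 → 30646.

frame 30646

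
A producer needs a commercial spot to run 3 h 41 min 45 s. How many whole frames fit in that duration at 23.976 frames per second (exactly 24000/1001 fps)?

3 h 41 min 45 s = 13305 s.
Frames = 13305 × 24000/1001 = 319320000/1001 ≈ 319000.9990.
Complete frames: 319000.

319000 frames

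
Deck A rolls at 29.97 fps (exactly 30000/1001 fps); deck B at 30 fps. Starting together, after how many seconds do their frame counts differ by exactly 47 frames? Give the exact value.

The gap grows by |30 − 30000/1001| = 30/1001 frames per second.
Time for a 47-frame gap: 47 ÷ (30/1001) = 47047/30 s.

47047/30 seconds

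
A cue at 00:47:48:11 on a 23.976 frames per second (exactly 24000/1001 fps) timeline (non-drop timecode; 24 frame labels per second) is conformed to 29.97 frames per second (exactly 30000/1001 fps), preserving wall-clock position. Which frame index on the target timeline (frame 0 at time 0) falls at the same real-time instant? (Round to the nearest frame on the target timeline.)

Source frame index: (0×3600 + 47×60 + 48) × 24 + 11 = 68843.
Real time: 68843 / (24000/1001) = 68911843/24000 s.
Target frame: (68911843/24000) × (30000/1001) = 344215/4 ≈ 86053.750 → 86054.

frame 86054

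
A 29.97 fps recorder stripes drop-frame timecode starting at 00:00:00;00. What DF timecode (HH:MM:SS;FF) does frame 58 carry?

00:00:01;28

Ten DF minutes hold 17982 frames, so frame 58 lies in block 0 (frames 0–17981) with 58 frames into that block.
The block's first minute is 1800 frames and the rest 1798 each; 58 frames reaches minute 0, so 0 × 18 + 0 × 2 = 0 labels have been skipped so far.
Adding those back, label number 58 + 0 = 58 at 30 labels/s is 1 s + 28 f = 0 h 0 min 1 s frame 28, i.e. 00:00:01;28.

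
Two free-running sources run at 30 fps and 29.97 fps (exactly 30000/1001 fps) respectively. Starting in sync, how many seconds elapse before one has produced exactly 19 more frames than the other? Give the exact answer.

19019/30 seconds

The gap grows by |30000/1001 − 30| = 30/1001 frames per second.
Time for a 19-frame gap: 19 ÷ (30/1001) = 19019/30 s.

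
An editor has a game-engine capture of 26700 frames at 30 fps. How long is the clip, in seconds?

Running time = 26700 / (30) = 890 s.

890 seconds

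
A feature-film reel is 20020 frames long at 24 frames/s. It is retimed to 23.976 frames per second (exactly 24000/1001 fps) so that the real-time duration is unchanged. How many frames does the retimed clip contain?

20000 frames

Target frames = source frames × (target rate / source rate) = 20020 × (24000/1001)/(24) = 20020 × 1000/1001 = 20000.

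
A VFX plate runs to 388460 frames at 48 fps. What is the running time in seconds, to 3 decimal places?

Running time = 388460 × 1/48 = 97115/12 s ≈ 8092.917 s.

8092.917 seconds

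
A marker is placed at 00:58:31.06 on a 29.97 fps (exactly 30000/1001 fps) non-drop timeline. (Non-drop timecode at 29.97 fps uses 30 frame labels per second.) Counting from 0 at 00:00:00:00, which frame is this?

frame 105336

Total seconds to the label: (0 × 3600 + 58 × 60 + 31) = 3511.
Frame index = 3511 × 30 + 6 = 105336.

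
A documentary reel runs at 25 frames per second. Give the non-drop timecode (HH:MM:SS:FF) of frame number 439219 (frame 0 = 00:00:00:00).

04:52:48:19

439219 ÷ 25 = 17568 full seconds, remainder 19 frames.
17568 s = 4 h 52 min 48 s.
Timecode: 04:52:48:19.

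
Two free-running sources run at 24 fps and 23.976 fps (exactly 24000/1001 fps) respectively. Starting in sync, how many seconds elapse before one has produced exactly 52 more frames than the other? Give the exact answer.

The gap grows by |24000/1001 − 24| = 24/1001 frames per second.
Time for a 52-frame gap: 52 ÷ (24/1001) = 13013/6 s.

13013/6 seconds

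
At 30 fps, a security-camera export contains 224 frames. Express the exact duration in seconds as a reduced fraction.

Running time = 224 ÷ (30) = 224 × 1/30 = 112/15 s.

112/15 seconds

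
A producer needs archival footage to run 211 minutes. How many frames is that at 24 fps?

211 min = 12660 s.
Frames = 12660 × 24 = 303840.

303840 frames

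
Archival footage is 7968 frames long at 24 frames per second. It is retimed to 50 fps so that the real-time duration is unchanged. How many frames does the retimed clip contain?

16600 frames

Target frames = source frames × (target rate / source rate) = 7968 × (50)/(24) = 7968 × 25/12 = 16600.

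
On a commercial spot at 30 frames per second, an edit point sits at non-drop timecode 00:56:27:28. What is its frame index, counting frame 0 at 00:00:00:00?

Total seconds to the label: (0 × 3600 + 56 × 60 + 27) = 3387.
Frame index = 3387 × 30 + 28 = 101638.

frame 101638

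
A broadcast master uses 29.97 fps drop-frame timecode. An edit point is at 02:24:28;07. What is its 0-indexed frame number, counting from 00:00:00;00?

Complete 10-minute blocks: 14, each 17982 frames → 251748.
Remaining 4 whole minutes in the current block: 1800 + 3 × 1798 = 7194 frames.
Within the current minute: 28 × 30 + 7 − 2 = 845 (labels ;00/;01 skipped at this minute). Total = 251748 + 7194 + 845 = 259787.

259787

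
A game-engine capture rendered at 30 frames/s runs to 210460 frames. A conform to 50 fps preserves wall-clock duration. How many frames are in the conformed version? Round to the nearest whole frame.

350767 frames

Frames at target rate = 210460 × (50) / (30) = 1052300/3 ≈ 350766.667.
Nearest whole frame: 350767.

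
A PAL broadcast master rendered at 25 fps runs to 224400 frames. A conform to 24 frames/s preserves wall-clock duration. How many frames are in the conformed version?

Target frames = source frames × (target rate / source rate) = 224400 × (24)/(25) = 224400 × 24/25 = 215424.

215424 frames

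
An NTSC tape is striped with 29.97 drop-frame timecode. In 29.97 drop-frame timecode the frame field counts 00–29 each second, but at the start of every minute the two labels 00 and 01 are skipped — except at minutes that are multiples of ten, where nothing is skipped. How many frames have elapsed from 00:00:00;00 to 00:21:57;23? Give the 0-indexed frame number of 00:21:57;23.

39495

As if non-drop at 30 labels/s: (0 × 3600 + 21 × 60 + 57) × 30 + 23 = 39533.
Minute boundaries passed: 21; those not divisible by 10: 21 − 2 = 19; dropped labels = 2 × 19 = 38.
Actual frame index = 39533 − 38 = 39495.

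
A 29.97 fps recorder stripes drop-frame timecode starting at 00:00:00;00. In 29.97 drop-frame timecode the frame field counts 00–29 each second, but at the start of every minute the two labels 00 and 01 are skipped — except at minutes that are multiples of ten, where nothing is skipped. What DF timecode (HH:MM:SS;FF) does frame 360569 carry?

Each 10-minute DF block holds 10 × 60 × 30 − 9 × 2 = 17982 frames. 360569 ÷ 17982 → 20 full blocks, remainder 929.
Within the partial block the first minute is 1800 frames and each further minute 1798, so 0 further minute boundaries passed. Total skipped labels = 18 × 20 + 2 × 0 = 360.
Non-drop label index = 360569 + 360 = 360929; at 30 labels/s that is 03:20:30:29, i.e. DF 03:20:30;29.

03:20:30;29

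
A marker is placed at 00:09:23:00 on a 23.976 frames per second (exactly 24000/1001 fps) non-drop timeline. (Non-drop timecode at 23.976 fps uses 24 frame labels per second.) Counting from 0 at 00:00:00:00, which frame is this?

13512

Total seconds to the label: (0 × 3600 + 9 × 60 + 23) = 563.
Frame index = 563 × 24 + 0 = 13512.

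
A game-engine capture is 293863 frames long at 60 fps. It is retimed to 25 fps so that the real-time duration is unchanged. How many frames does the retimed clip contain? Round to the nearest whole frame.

122443 frames

Frames at target rate = 293863 × (25) / (60) = 1469315/12 ≈ 122442.917.
Nearest whole frame: 122443.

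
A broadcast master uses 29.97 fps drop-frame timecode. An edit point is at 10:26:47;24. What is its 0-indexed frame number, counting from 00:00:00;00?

1127106

As if non-drop at 30 labels/s: (10 × 3600 + 26 × 60 + 47) × 30 + 24 = 1128234.
Minute boundaries passed: 626; those not divisible by 10: 626 − 62 = 564; dropped labels = 2 × 564 = 1128.
Actual frame index = 1128234 − 1128 = 1127106.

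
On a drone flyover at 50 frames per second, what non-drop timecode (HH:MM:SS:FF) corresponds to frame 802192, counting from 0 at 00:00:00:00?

04:27:23:42

802192 ÷ 50 = 16043 full seconds, remainder 42 frames.
16043 s = 4 h 27 min 23 s.
Timecode: 04:27:23:42.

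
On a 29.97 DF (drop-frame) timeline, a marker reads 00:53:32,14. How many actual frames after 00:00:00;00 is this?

96278

Complete 10-minute blocks: 5, each 17982 frames → 89910.
Remaining 3 whole minutes in the current block: 1800 + 2 × 1798 = 5396 frames.
Within the current minute: 32 × 30 + 14 − 2 = 972 (labels ;00/;01 skipped at this minute). Total = 89910 + 5396 + 972 = 96278.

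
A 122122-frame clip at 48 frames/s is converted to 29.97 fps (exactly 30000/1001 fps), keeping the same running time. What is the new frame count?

Target frames = source frames × (target rate / source rate) = 122122 × (30000/1001)/(48) = 122122 × 625/1001 = 76250.

76250 frames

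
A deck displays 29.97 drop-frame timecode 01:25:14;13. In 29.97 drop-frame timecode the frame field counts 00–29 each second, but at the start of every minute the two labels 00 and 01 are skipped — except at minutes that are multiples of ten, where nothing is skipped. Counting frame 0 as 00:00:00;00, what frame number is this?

153279

Complete 10-minute blocks: 8, each 17982 frames → 143856.
Remaining 5 whole minutes in the current block: 1800 + 4 × 1798 = 8992 frames.
Within the current minute: 14 × 30 + 13 − 2 = 431 (labels ;00/;01 skipped at this minute). Total = 143856 + 8992 + 431 = 153279.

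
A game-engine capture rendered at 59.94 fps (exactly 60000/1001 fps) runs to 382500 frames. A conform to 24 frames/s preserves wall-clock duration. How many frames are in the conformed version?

Target frames = source frames × (target rate / source rate) = 382500 × (24)/(60000/1001) = 382500 × 1001/2500 = 153153.

153153 frames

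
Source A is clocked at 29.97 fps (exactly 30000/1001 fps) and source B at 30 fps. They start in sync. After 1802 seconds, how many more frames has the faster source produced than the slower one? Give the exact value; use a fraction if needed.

A emits 30000/1001 × 1802 = 54060000/1001 frames; B emits 30 × 1802 = 54060.
Difference = 54060/1001 frames (≈ 54.0060); B is ahead of A.

54060/1001 frames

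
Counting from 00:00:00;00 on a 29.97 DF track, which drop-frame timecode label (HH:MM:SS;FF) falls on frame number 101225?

Each 10-minute DF block holds 10 × 60 × 30 − 9 × 2 = 17982 frames. 101225 ÷ 17982 → 5 full blocks, remainder 11315.
Within the partial block the first minute is 1800 frames and each further minute 1798, so 6 further minute boundaries passed. Total skipped labels = 18 × 5 + 2 × 6 = 102.
Non-drop label index = 101225 + 102 = 101327; at 30 labels/s that is 00:56:17:17, i.e. DF 00:56:17;17.

00:56:17;17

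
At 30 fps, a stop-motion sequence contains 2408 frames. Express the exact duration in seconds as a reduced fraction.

Running time = 2408 ÷ (30) = 2408 × 1/30 = 1204/15 s.

1204/15 seconds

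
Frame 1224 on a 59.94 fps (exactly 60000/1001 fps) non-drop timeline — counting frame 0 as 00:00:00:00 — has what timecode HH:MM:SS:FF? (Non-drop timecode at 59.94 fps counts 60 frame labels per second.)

1224 ÷ 60 = 20 full seconds, remainder 24 frames.
20 s = 0 h 0 min 20 s.
Timecode: 00:00:20:24.

00:00:20:24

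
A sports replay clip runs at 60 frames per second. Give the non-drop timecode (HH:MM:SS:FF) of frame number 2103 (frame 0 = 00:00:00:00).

2103 ÷ 60 = 35 full seconds, remainder 3 frames.
35 s = 0 h 0 min 35 s.
Timecode: 00:00:35:03.

00:00:35:03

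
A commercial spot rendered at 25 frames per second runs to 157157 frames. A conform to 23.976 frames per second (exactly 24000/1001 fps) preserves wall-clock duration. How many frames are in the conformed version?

Target frames = source frames × (target rate / source rate) = 157157 × (24000/1001)/(25) = 157157 × 960/1001 = 150720.

150720 frames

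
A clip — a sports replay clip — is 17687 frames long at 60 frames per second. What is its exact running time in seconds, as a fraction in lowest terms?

Running time = 17687 ÷ (60) = 17687 × 1/60 = 17687/60 s.

17687/60 seconds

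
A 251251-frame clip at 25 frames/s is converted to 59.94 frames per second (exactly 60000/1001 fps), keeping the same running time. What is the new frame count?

602400 frames

Target frames = source frames × (target rate / source rate) = 251251 × (60000/1001)/(25) = 251251 × 2400/1001 = 602400.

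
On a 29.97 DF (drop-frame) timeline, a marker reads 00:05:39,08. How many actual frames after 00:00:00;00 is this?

Complete 10-minute blocks: 0, each 17982 frames → 0.
Remaining 5 whole minutes in the current block: 1800 + 4 × 1798 = 8992 frames.
Within the current minute: 39 × 30 + 8 − 2 = 1176 (labels ;00/;01 skipped at this minute). Total = 0 + 8992 + 1176 = 10168.

10168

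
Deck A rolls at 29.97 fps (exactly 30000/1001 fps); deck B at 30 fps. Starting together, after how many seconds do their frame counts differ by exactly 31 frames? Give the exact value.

The gap grows by |30 − 30000/1001| = 30/1001 frames per second.
Time for a 31-frame gap: 31 ÷ (30/1001) = 31031/30 s.

31031/30 seconds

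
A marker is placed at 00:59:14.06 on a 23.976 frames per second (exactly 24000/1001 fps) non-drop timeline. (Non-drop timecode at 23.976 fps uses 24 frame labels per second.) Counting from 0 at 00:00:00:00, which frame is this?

frame 85302

Total seconds to the label: (0 × 3600 + 59 × 60 + 14) = 3554.
Frame index = 3554 × 24 + 6 = 85302.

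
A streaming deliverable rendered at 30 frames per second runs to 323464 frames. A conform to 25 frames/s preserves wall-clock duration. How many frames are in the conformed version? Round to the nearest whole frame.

269553 frames

Frames at target rate = 323464 × (25) / (30) = 808660/3 ≈ 269553.333.
Nearest whole frame: 269553.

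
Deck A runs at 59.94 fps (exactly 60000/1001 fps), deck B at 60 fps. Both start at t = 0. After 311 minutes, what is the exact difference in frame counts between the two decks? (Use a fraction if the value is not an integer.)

1119600/1001 frames

311 min = 18660 s.
A emits 60000/1001 × 18660 = 1119600000/1001 frames; B emits 60 × 18660 = 1119600.
Difference = 1119600/1001 frames (≈ 1118.4815); B is ahead of A.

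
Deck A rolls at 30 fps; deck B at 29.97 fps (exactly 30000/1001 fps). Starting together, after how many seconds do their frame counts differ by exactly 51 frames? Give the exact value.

The gap grows by |30000/1001 − 30| = 30/1001 frames per second.
Time for a 51-frame gap: 51 ÷ (30/1001) = 1701.7 s.

1701.7 seconds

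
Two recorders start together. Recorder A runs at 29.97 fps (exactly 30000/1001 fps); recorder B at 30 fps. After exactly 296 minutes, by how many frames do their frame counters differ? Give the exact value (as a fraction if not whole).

532800/1001 frames

296 min = 17760 s.
A emits 30000/1001 × 17760 = 532800000/1001 frames; B emits 30 × 17760 = 532800.
Difference = 532800/1001 frames (≈ 532.2677); B is ahead of A.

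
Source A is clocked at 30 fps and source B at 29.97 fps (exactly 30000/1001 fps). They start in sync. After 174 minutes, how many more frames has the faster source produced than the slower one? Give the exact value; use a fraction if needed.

313200/1001 frames

174 min = 10440 s.
A emits 30 × 10440 = 313200 frames; B emits 30000/1001 × 10440 = 313200000/1001.
Difference = 313200/1001 frames (≈ 312.8871); B is behind A.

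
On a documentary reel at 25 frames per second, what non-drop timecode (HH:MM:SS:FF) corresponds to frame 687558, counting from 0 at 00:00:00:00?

07:38:22:08

687558 ÷ 25 = 27502 full seconds, remainder 8 frames.
27502 s = 7 h 38 min 22 s.
Timecode: 07:38:22:08.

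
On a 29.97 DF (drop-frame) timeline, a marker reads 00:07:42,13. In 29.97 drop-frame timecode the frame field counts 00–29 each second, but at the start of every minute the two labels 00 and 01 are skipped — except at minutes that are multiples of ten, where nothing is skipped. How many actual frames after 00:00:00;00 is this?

13859

As if non-drop at 30 labels/s: (0 × 3600 + 7 × 60 + 42) × 30 + 13 = 13873.
Minute boundaries passed: 7; those not divisible by 10: 7 − 0 = 7; dropped labels = 2 × 7 = 14.
Actual frame index = 13873 − 14 = 13859.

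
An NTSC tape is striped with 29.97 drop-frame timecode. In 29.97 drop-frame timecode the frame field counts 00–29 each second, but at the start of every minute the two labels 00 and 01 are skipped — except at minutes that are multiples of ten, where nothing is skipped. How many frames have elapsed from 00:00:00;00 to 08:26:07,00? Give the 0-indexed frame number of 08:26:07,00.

910098

Complete 10-minute blocks: 50, each 17982 frames → 899100.
Remaining 6 whole minutes in the current block: 1800 + 5 × 1798 = 10790 frames.
Within the current minute: 7 × 30 + 0 − 2 = 208 (labels ;00/;01 skipped at this minute). Total = 899100 + 10790 + 208 = 910098.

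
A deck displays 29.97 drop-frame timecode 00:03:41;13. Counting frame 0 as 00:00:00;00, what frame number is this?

As if non-drop at 30 labels/s: (0 × 3600 + 3 × 60 + 41) × 30 + 13 = 6643.
Minute boundaries passed: 3; those not divisible by 10: 3 − 0 = 3; dropped labels = 2 × 3 = 6.
Actual frame index = 6643 − 6 = 6637.

6637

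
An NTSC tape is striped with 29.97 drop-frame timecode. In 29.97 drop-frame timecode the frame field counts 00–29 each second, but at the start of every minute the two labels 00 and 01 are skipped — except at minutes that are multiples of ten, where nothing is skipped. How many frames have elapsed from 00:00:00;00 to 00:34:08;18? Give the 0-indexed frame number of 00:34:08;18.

61396

Complete 10-minute blocks: 3, each 17982 frames → 53946.
Remaining 4 whole minutes in the current block: 1800 + 3 × 1798 = 7194 frames.
Within the current minute: 8 × 30 + 18 − 2 = 256 (labels ;00/;01 skipped at this minute). Total = 53946 + 7194 + 256 = 61396.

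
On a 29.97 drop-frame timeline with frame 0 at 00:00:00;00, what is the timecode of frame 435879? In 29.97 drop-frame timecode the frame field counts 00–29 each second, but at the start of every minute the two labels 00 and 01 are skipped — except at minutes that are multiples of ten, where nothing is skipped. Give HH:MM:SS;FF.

04:02:23;25

Ten DF minutes hold 17982 frames, so frame 435879 lies in block 24 (frames 431568–449549) with 4311 frames into that block.
The block's first minute is 1800 frames and the rest 1798 each; 4311 frames reaches minute 2, so 24 × 18 + 2 × 2 = 436 labels have been skipped so far.
Adding those back, label number 435879 + 436 = 436315 at 30 labels/s is 14543 s + 25 f = 4 h 2 min 23 s frame 25, i.e. 04:02:23;25.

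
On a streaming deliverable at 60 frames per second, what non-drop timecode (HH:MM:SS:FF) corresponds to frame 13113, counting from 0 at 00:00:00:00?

13113 ÷ 60 = 218 full seconds, remainder 33 frames.
218 s = 0 h 3 min 38 s.
Timecode: 00:03:38:33.

00:03:38:33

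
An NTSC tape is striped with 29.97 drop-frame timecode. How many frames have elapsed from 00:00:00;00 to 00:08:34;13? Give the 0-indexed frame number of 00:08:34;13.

As if non-drop at 30 labels/s: (0 × 3600 + 8 × 60 + 34) × 30 + 13 = 15433.
Minute boundaries passed: 8; those not divisible by 10: 8 − 0 = 8; dropped labels = 2 × 8 = 16.
Actual frame index = 15433 − 16 = 15417.

15417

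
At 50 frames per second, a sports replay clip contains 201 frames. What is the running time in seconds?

Running time = 201 / (50) = 4.02 s.

4.02 seconds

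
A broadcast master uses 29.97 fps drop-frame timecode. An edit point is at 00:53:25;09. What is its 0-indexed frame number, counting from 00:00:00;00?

96063

Complete 10-minute blocks: 5, each 17982 frames → 89910.
Remaining 3 whole minutes in the current block: 1800 + 2 × 1798 = 5396 frames.
Within the current minute: 25 × 30 + 9 − 2 = 757 (labels ;00/;01 skipped at this minute). Total = 89910 + 5396 + 757 = 96063.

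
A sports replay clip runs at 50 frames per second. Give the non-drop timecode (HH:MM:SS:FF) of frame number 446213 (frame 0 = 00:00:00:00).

02:28:44:13

446213 ÷ 50 = 8924 full seconds, remainder 13 frames.
8924 s = 2 h 28 min 44 s.
Timecode: 02:28:44:13.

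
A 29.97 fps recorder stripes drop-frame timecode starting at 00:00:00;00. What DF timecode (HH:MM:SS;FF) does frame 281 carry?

00:00:09;11

Ten DF minutes hold 17982 frames, so frame 281 lies in block 0 (frames 0–17981) with 281 frames into that block.
The block's first minute is 1800 frames and the rest 1798 each; 281 frames reaches minute 0, so 0 × 18 + 0 × 2 = 0 labels have been skipped so far.
Adding those back, label number 281 + 0 = 281 at 30 labels/s is 9 s + 11 f = 0 h 0 min 9 s frame 11, i.e. 00:00:09;11.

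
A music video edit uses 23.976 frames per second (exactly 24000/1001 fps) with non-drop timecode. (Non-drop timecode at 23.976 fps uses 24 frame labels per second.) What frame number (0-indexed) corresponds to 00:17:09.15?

frame 24711

Total seconds to the label: (0 × 3600 + 17 × 60 + 9) = 1029.
Frame index = 1029 × 24 + 15 = 24711.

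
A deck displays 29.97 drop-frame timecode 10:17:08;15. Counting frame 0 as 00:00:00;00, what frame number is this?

Complete 10-minute blocks: 61, each 17982 frames → 1096902.
Remaining 7 whole minutes in the current block: 1800 + 6 × 1798 = 12588 frames.
Within the current minute: 8 × 30 + 15 − 2 = 253 (labels ;00/;01 skipped at this minute). Total = 1096902 + 12588 + 253 = 1109743.

1109743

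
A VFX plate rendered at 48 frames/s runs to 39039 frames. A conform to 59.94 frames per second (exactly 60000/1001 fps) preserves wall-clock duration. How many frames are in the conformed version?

Target frames = source frames × (target rate / source rate) = 39039 × (60000/1001)/(48) = 39039 × 1250/1001 = 48750.

48750 frames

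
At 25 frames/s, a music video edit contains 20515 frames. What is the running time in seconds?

820.6 seconds

Running time = 20515 / (25) = 820.6 s.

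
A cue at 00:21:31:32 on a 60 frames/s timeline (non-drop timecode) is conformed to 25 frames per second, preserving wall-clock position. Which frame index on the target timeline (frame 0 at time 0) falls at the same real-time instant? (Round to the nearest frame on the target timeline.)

Source frame index: (0×3600 + 21×60 + 31) × 60 + 32 = 77492.
Real time: 77492 / (60) = 19373/15 s.
Target frame: (19373/15) × (25) = 96865/3 ≈ 32288.333 → 32288.

frame 32288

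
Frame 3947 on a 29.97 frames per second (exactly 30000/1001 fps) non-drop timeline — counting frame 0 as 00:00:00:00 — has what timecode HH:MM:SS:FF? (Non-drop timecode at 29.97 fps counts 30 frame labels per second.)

3947 ÷ 30 = 131 full seconds, remainder 17 frames.
131 s = 0 h 2 min 11 s.
Timecode: 00:02:11:17.

00:02:11:17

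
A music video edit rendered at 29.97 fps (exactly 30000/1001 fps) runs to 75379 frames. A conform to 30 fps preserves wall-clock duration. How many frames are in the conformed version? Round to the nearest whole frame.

75454 frames

Frames at target rate = 75379 × (30) / (30000/1001) = 75454379/1000 ≈ 75454.379.
Nearest whole frame: 75454.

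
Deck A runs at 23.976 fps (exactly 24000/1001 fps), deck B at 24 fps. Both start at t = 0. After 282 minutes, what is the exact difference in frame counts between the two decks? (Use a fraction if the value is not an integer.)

282 min = 16920 s.
A emits 24000/1001 × 16920 = 406080000/1001 frames; B emits 24 × 16920 = 406080.
Difference = 406080/1001 frames (≈ 405.6743); B is ahead of A.

406080/1001 frames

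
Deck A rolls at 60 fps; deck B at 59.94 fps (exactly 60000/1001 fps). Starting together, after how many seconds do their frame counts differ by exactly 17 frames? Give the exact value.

The gap grows by |60000/1001 − 60| = 60/1001 frames per second.
Time for a 17-frame gap: 17 ÷ (60/1001) = 17017/60 s.

17017/60 seconds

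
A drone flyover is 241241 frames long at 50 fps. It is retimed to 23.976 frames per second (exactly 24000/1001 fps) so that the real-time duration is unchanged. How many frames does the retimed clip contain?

Target frames = source frames × (target rate / source rate) = 241241 × (24000/1001)/(50) = 241241 × 480/1001 = 115680.

115680 frames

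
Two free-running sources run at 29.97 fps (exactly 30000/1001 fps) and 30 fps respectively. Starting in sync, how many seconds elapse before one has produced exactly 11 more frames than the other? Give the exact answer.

The gap grows by |30 − 30000/1001| = 30/1001 frames per second.
Time for a 11-frame gap: 11 ÷ (30/1001) = 11011/30 s.

11011/30 seconds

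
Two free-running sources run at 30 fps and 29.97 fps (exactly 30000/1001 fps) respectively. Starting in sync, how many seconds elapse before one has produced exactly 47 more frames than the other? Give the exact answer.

47047/30 seconds

The gap grows by |30000/1001 − 30| = 30/1001 frames per second.
Time for a 47-frame gap: 47 ÷ (30/1001) = 47047/30 s.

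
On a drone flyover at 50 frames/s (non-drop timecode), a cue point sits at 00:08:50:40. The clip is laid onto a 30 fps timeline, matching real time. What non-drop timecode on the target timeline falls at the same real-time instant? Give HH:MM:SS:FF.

00:08:50:24

Source frame index: (0×3600 + 8×60 + 50) × 50 + 40 = 26540.
Real time: 26540 / (50) = 2654/5 s.
Target frame: (2654/5) × (30) = 15924.
At 30 labels/s: frame 15924 → 00:08:50:24.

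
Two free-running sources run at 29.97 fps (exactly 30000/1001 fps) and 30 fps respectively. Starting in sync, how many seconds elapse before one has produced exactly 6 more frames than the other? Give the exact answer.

200.2 seconds

The gap grows by |30 − 30000/1001| = 30/1001 frames per second.
Time for a 6-frame gap: 6 ÷ (30/1001) = 200.2 s.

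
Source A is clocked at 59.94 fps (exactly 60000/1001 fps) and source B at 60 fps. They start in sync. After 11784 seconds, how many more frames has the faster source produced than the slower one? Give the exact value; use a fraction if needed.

A emits 60000/1001 × 11784 = 707040000/1001 frames; B emits 60 × 11784 = 707040.
Difference = 707040/1001 frames (≈ 706.3337); B is ahead of A.

707040/1001 frames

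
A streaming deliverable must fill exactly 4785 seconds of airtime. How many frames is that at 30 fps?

Frames = 4785 × 30 = 143550.

143550 frames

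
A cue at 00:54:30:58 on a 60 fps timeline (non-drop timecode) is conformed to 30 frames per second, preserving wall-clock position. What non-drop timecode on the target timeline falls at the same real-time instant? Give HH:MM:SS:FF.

Source frame index: (0×3600 + 54×60 + 30) × 60 + 58 = 196258.
Real time: 196258 / (60) = 98129/30 s.
Target frame: (98129/30) × (30) = 98129.
At 30 labels/s: frame 98129 → 00:54:30:29.

00:54:30:29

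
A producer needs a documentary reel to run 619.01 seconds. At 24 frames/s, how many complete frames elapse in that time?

14856 frames

Frames = 619.01 × 24 = 371406/25 ≈ 14856.2400.
Complete frames: 14856.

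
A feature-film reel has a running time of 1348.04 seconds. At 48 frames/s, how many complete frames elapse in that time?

Frames = 1348.04 × 48 = 1617648/25 ≈ 64705.9200.
Complete frames: 64705.

64705 frames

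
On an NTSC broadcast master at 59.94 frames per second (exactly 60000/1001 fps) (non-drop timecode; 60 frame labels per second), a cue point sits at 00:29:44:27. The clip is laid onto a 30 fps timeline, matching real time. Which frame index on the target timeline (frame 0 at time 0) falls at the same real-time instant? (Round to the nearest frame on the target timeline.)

Source frame index: (0×3600 + 29×60 + 44) × 60 + 27 = 107067.
Real time: 107067 / (60000/1001) = 35724689/20000 s.
Target frame: (35724689/20000) × (30) = 107174067/2000 ≈ 53587.033 → 53587.

frame 53587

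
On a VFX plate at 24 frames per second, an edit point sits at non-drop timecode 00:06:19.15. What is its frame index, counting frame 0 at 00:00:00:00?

Total seconds to the label: (0 × 3600 + 6 × 60 + 19) = 379.
Frame index = 379 × 24 + 15 = 9111.

frame 9111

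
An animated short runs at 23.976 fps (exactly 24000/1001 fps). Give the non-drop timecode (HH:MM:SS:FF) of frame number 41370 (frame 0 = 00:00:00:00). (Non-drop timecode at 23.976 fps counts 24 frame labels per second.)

00:28:43:18

41370 ÷ 24 = 1723 full seconds, remainder 18 frames.
1723 s = 0 h 28 min 43 s.
Timecode: 00:28:43:18.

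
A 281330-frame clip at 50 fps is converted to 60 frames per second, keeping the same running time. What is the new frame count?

Target frames = source frames × (target rate / source rate) = 281330 × (60)/(50) = 281330 × 6/5 = 337596.

337596 frames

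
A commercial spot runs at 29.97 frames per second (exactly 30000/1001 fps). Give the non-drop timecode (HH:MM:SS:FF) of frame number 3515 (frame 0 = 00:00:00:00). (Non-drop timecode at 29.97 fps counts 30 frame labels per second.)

3515 ÷ 30 = 117 full seconds, remainder 5 frames.
117 s = 0 h 1 min 57 s.
Timecode: 00:01:57:05.

00:01:57:05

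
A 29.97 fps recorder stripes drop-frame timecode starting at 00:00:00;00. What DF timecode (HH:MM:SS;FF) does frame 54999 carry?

00:30:35;03

Each 10-minute DF block holds 10 × 60 × 30 − 9 × 2 = 17982 frames. 54999 ÷ 17982 → 3 full blocks, remainder 1053.
Within the partial block the first minute is 1800 frames and each further minute 1798, so 0 further minute boundaries passed. Total skipped labels = 18 × 3 + 2 × 0 = 54.
Non-drop label index = 54999 + 54 = 55053; at 30 labels/s that is 00:30:35:03, i.e. DF 00:30:35;03.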